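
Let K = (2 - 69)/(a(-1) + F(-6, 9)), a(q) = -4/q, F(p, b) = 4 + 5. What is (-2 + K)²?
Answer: 8649/169 ≈ 51.177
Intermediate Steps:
F(p, b) = 9
K = -67/13 (K = (2 - 69)/(-4/(-1) + 9) = -67/(-4*(-1) + 9) = -67/(4 + 9) = -67/13 ≈ -5.1538)
(-2 + K)² = (-2 - 67/13)² = (-93/13)² = 8649/169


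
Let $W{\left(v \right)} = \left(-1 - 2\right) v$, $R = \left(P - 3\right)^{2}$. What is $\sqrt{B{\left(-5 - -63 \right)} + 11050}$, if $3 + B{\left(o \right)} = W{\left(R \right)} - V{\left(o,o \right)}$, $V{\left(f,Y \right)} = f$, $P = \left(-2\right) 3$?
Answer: $3 \sqrt{1194} \approx 103.66$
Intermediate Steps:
$P = -6$
$R = 81$ ($R = \left(-6 - 3\right)^{2} = \left(-9\right)^{2} = 81$)
$W{\left(v \right)} = - 3 v$
$B{\left(o \right)} = -246 - o$ ($B{\left(o \right)} = -3 - \left(243 + o\right) = -246 - o$)
$\sqrt{B{\left(-5 - -63 \right)} + 11050} = \sqrt{\left(-246 - \left(-5 - -63\right)\right) + 11050} = \sqrt{\left(-246 - \left(-5 + 63\right)\right) + 11050} = \sqrt{\left(-246 - 58\right) + 11050} = \sqrt{-304 + 11050} = \sqrt{10746} = 3 \sqrt{1194}$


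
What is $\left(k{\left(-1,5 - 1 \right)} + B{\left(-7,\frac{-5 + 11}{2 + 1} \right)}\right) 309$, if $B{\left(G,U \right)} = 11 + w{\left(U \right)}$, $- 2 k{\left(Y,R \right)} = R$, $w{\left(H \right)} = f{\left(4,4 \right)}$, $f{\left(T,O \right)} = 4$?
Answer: $4017$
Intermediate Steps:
$w{\left(H \right)} = 4$
$k{\left(Y,R \right)} = - \frac{R}{2}$
$B{\left(G,U \right)} = 15$ ($B{\left(G,U \right)} = 11 + 4 = 15$)
$\left(k{\left(-1,5 - 1 \right)} + B{\left(-7,\frac{-5 + 11}{2 + 1} \right)}\right) 309 = \left(- \frac{5 - 1}{2} + 15\right) 309 = \left(\left(- \frac{1}{2}\right) 4 + 15\right) 309 = \left(-2 + 15\right) 309 = 13 \cdot 309 = 4017$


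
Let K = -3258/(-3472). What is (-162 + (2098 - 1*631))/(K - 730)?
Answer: -2265480/1265651 ≈ -1.7900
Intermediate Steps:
K = 1629/1736 (K = -3258*(-1/3472) = 1629/1736 ≈ 0.93836)
(-162 + (2098 - 1*631))/(K - 730) = (-162 + (2098 - 1*631))/(1629/1736 - 730) = (-162 + (2098 - 631))/(-1265651/1736) = (-162 + 1467)*(-1736/1265651) = 1305*(-1736/1265651) = -2265480/1265651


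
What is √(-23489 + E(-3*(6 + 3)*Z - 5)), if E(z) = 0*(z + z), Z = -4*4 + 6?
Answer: I*√23489 ≈ 153.26*I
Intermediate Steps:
Z = -10 (Z = -16 + 6 = -10)
E(z) = 0 (E(z) = 0*(2*z) = 0)
√(-23489 + E(-3*(6 + 3)*Z - 5)) = √(-23489 + 0) = √(-23489) = I*√23489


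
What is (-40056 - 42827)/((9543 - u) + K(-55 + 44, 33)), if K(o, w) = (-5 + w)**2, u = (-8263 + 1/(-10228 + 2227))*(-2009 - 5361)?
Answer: 663146883/487164759353 ≈ 0.0013612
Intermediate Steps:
u = 487247385680/8001 (u = (-8263 + 1/(-8001))*(-7370) = (-8263 - 1/8001)*(-7370) = -66112264/8001*(-7370) = 487247385680/8001 ≈ 6.0898e+7)
(-40056 - 42827)/((9543 - u) + K(-55 + 44, 33)) = (-40056 - 42827)/((9543 - 1*487247385680/8001) + (-5 + 33)**2) = -82883/((9543 - 487247385680/8001) + 28**2) = -82883/(-487171032137/8001 + 784) = -82883/(-487164759353/8001) = -82883*(-8001/487164759353) = 663146883/487164759353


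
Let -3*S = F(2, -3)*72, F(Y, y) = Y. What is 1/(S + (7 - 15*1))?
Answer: -1/56 ≈ -0.017857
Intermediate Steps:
S = -48 (S = -2*72/3 = -⅓*144 = -48)
1/(S + (7 - 15*1)) = 1/(-48 + (7 - 15*1)) = 1/(-48 + (7 - 15)) = 1/(-48 - 8) = 1/(-56) = -1/56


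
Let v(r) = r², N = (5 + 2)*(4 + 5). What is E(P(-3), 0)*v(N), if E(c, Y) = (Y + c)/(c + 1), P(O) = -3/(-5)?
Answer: 11907/8 ≈ 1488.4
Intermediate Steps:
P(O) = ⅗ (P(O) = -3*(-⅕) = ⅗)
E(c, Y) = (Y + c)/(1 + c)
N = 63 (N = 7*9 = 63)
E(P(-3), 0)*v(N) = ((0 + ⅗)/(1 + ⅗))*63² = ((⅗)/(8/5))*3969 = ((5/8)*(⅗))*3969 = (3/8)*3969 = 11907/8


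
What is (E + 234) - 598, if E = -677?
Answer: -1041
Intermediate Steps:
(E + 234) - 598 = (-677 + 234) - 598 = -443 - 598 = -1041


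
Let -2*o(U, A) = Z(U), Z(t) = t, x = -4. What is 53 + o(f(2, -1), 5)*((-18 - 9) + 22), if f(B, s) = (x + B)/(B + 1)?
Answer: 154/3 ≈ 51.333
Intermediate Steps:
f(B, s) = (-4 + B)/(1 + B) (f(B, s) = (-4 + B)/(B + 1) = (-4 + B)/(1 + B))
o(U, A) = -U/2
53 + o(f(2, -1), 5)*((-18 - 9) + 22) = 53 + (-(-4 + 2)/(2*(1 + 2)))*((-18 - 9) + 22) = 53 + (-(-2)/(2*3))*(-27 + 22) = 53 - (-2)/6*(-5) = 53 - ½*(-⅔)*(-5) = 53 + (⅓)*(-5) = 53 - 5/3 = 154/3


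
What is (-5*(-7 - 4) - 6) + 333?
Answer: 382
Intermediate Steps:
(-5*(-7 - 4) - 6) + 333 = (-5*(-11) - 6) + 333 = (55 - 6) + 333 = 49 + 333 = 382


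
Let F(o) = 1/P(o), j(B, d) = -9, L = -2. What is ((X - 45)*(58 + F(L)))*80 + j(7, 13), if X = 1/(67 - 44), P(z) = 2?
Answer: -4839327/23 ≈ -2.1041e+5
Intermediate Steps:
F(o) = 1/2
X = 1/23 ≈ 0.043478
((X - 45)*(58 + F(L)))*80 + j(7, 13) = ((1/23 - 45)*(58 + 1/2))*80 - 9 = -1034/23*117/2*80 - 9 = -60489/23*80 - 9 = -4839120/23 - 9 = -4839327/23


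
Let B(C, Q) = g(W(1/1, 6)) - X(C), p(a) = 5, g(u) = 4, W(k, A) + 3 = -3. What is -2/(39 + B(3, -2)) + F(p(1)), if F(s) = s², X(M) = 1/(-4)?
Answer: 4317/173 ≈ 24.954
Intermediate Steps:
W(k, A) = -6 (W(k, A) = -3 - 3 = -6)
X(M) = -¼
B(C, Q) = 17/4 (B(C, Q) = 4 - 1*(-¼) = 4 + ¼ = 17/4)
-2/(39 + B(3, -2)) + F(p(1)) = -2/(39 + 17/4) + 5² = -2/173/4 + 25 = -2*4/173 + 25 = -8/173 + 25 = 4317/173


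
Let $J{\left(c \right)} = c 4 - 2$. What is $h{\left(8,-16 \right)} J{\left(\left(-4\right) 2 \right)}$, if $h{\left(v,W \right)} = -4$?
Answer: $136$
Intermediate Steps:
$J{\left(c \right)} = -2 + 4 c$ ($J{\left(c \right)} = 4 c - 2 = -2 + 4 c$)
$h{\left(8,-16 \right)} J{\left(\left(-4\right) 2 \right)} = - 4 \left(-2 + 4 \left(\left(-4\right) 2\right)\right) = - 4 \left(-2 + 4 \left(-8\right)\right) = - 4 \left(-2 - 32\right) = \left(-4\right) \left(-34\right) = 136$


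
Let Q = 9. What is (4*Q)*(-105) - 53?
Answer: -3833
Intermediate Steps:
(4*Q)*(-105) - 53 = (4*9)*(-105) - 53 = 36*(-105) - 53 = -3780 - 53 = -3833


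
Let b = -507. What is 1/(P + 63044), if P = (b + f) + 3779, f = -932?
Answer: 1/65384 ≈ 1.5294e-5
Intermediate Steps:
P = 2340 (P = (-507 - 932) + 3779 = -1439 + 3779 = 2340)
1/(P + 63044) = 1/(2340 + 63044) = 1/65384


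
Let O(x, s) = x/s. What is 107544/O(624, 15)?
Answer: 67215/26 ≈ 2585.2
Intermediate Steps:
107544/O(624, 15) = 107544/((624/15)) = 107544/((624*(1/15))) = 107544/(208/5) = 107544*(5/208) = 67215/26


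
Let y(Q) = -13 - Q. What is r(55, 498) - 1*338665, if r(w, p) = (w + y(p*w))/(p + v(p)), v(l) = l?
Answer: -28111474/83 ≈ -3.3869e+5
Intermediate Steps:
r(w, p) = (-13 + w - p*w)/(2*p) (r(w, p) = (w + (-13 - p*w))/(p + p) = (w + (-13 - p*w))/((2*p)) = (-13 + w - p*w)*(1/(2*p)) = (-13 + w - p*w)/(2*p))
r(55, 498) - 1*338665 = (½)*(-13 + 55 - 1*498*55)/498 - 1*338665 = (½)*(1/498)*(-13 + 55 - 27390) - 338665 = (½)*(1/498)*(-27348) - 338665 = -2279/83 - 338665 = -28111474/83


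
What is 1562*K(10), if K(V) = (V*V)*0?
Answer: 0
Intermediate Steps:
K(V) = 0 (K(V) = V²*0 = 0)
1562*K(10) = 1562*0 = 0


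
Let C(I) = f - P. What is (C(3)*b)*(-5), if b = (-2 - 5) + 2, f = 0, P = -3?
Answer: 75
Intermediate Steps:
C(I) = 3 (C(I) = 0 - 1*(-3) = 0 + 3 = 3)
b = -5 (b = -7 + 2 = -5)
(C(3)*b)*(-5) = (3*(-5))*(-5) = -15*(-5) = 75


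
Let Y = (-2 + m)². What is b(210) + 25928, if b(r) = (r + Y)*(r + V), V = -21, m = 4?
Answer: 66374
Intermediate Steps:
Y = 4 (Y = (-2 + 4)² = 2² = 4)
b(r) = (-21 + r)*(4 + r) (b(r) = (r + 4)*(r - 21) = (4 + r)*(-21 + r) = (-21 + r)*(4 + r))
b(210) + 25928 = (-84 + 210² - 17*210) + 25928 = (-84 + 44100 - 3570) + 25928 = 40446 + 25928 = 66374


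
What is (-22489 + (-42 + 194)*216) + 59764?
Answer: 70107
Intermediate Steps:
(-22489 + (-42 + 194)*216) + 59764 = (-22489 + 152*216) + 59764 = (-22489 + 32832) + 59764 = 10343 + 59764 = 70107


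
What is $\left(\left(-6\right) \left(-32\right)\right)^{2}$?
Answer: $36864$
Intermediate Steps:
$\left(\left(-6\right) \left(-32\right)\right)^{2} = 192^{2} = 36864$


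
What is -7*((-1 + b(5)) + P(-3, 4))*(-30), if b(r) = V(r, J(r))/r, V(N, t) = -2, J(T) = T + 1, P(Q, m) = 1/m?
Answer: -483/2 ≈ -241.50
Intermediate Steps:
J(T) = 1 + T
b(r) = -2/r
-7*((-1 + b(5)) + P(-3, 4))*(-30) = -7*((-1 - 2/5) + 1/4)*(-30) = -7*((-1 - 2*⅕) + ¼)*(-30) = -7*((-1 - ⅖) + ¼)*(-30) = -7*(-7/5 + ¼)*(-30) = -7*(-23/20)*(-30) = (161/20)*(-30) = -483/2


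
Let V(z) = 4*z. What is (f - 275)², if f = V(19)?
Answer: 39601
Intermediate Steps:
f = 76 (f = 4*19 = 76)
(f - 275)² = (76 - 275)² = (-199)² = 39601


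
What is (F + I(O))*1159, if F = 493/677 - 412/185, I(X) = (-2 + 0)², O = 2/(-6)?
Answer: 363069499/125245 ≈ 2898.9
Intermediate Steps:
O = -⅓ (O = 2*(-⅙) = -⅓ ≈ -0.33333)
I(X) = 4 (I(X) = (-2)² = 4)
F = -187719/125245 (F = 493*(1/677) - 412*1/185 = 493/677 - 412/185 = -187719/125245 ≈ -1.4988)
(F + I(O))*1159 = (-187719/125245 + 4)*1159 = (313261/125245)*1159 = 363069499/125245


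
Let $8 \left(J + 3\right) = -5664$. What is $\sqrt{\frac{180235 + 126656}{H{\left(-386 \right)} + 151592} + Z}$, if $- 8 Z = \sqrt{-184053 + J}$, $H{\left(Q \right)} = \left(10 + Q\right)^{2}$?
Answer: $\frac{\sqrt{1641998 - 391876 i \sqrt{46191}}}{1252} \approx 5.2339 - 5.1329 i$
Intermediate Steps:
$J = -711$ ($J = -3 + \frac{1}{8} \left(-5664\right) = -3 - 708 = -711$)
$Z = - \frac{i \sqrt{46191}}{4}$ ($Z = - \frac{\sqrt{-184053 - 711}}{8} = - \frac{\sqrt{-184764}}{8} = - \frac{2 i \sqrt{46191}}{8} = - \frac{i \sqrt{46191}}{4} \approx - 53.73 i$)
$\sqrt{\frac{180235 + 126656}{H{\left(-386 \right)} + 151592} + Z} = \sqrt{\frac{180235 + 126656}{\left(10 - 386\right)^{2} + 151592} - \frac{i \sqrt{46191}}{4}} = \sqrt{\frac{306891}{\left(-376\right)^{2} + 151592} - \frac{i \sqrt{46191}}{4}} = \sqrt{\frac{306891}{141376 + 151592} - \frac{i \sqrt{46191}}{4}} = \sqrt{\frac{306891}{292968} - \frac{i \sqrt{46191}}{4}} = \sqrt{306891 \cdot \frac{1}{292968} - \frac{i \sqrt{46191}}{4}} = \sqrt{\frac{2623}{2504} - \frac{i \sqrt{46191}}{4}}$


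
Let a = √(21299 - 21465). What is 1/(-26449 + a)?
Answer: -26449/699549767 - I*√166/699549767 ≈ -3.7809e-5 - 1.8418e-8*I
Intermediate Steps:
a = I*√166 (a = √(-166) = I*√166 ≈ 12.884*I)
1/(-26449 + a) = 1/(-26449 + I*√166)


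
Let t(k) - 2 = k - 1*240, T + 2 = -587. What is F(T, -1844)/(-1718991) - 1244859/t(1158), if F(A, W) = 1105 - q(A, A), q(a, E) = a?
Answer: -2139902975749/1581471720 ≈ -1353.1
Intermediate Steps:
T = -589 (T = -2 - 587 = -589)
F(A, W) = 1105 - A
t(k) = -238 + k (t(k) = 2 + (k - 1*240) = 2 + (k - 240) = 2 + (-240 + k) = -238 + k)
F(T, -1844)/(-1718991) - 1244859/t(1158) = (1105 - 1*(-589))/(-1718991) - 1244859/(-238 + 1158) = (1105 + 589)*(-1/1718991) - 1244859/920 = 1694*(-1/1718991) - 1244859*1/920 = -1694/1718991 - 1244859/920 = -2139902975749/1581471720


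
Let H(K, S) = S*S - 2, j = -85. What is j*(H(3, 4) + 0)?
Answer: -1190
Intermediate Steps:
H(K, S) = -2 + S² (H(K, S) = S² - 2 = -2 + S²)
j*(H(3, 4) + 0) = -85*((-2 + 4²) + 0) = -85*((-2 + 16) + 0) = -85*(14 + 0) = -85*14 = -1190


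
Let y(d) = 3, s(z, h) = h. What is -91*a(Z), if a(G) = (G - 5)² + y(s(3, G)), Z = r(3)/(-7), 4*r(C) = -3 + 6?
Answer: -296413/112 ≈ -2646.5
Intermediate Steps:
r(C) = ¾ (r(C) = (-3 + 6)/4 = (¼)*3 = ¾)
Z = -3/28 (Z = (¾)/(-7) = (¾)*(-⅐) = -3/28 ≈ -0.10714)
a(G) = 3 + (-5 + G)² (a(G) = (G - 5)² + 3 = (-5 + G)² + 3 = 3 + (-5 + G)²)
-91*a(Z) = -91*(3 + (-5 - 3/28)²) = -91*(3 + (-143/28)²) = -91*(3 + 20449/784) = -91*22801/784 = -296413/112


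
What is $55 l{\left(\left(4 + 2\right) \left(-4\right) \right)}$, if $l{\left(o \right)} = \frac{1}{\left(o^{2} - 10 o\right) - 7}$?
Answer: $\frac{55}{809} \approx 0.067985$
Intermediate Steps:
$l{\left(o \right)} = \frac{1}{-7 + o^{2} - 10 o}$
$55 l{\left(\left(4 + 2\right) \left(-4\right) \right)} = \frac{55}{-7 + \left(\left(4 + 2\right) \left(-4\right)\right)^{2} - 10 \left(4 + 2\right) \left(-4\right)} = \frac{55}{-7 + \left(6 \left(-4\right)\right)^{2} - 10 \cdot 6 \left(-4\right)} = \frac{55}{-7 + \left(-24\right)^{2} - -240} = \frac{55}{-7 + 576 + 240} = \frac{55}{809}$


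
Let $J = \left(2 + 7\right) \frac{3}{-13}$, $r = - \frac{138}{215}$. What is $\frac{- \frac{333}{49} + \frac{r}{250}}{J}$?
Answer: $\frac{38795276}{11851875} \approx 3.2733$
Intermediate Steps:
$r = - \frac{138}{215}$ ($r = \left(-138\right) \frac{1}{215} = - \frac{138}{215} \approx -0.64186$)
$J = - \frac{27}{13}$ ($J = 9 \cdot 3 \left(- \frac{1}{13}\right) = 9 \left(- \frac{3}{13}\right) = - \frac{27}{13} \approx -2.0769$)
$\frac{- \frac{333}{49} + \frac{r}{250}}{J} = \frac{- \frac{333}{49} - \frac{138}{215 \cdot 250}}{- \frac{27}{13}} = \left(\left(-333\right) \frac{1}{49} - \frac{69}{26875}\right) \left(- \frac{13}{27}\right) = \left(- \frac{333}{49} - \frac{69}{26875}\right) \left(- \frac{13}{27}\right) = \left(- \frac{8952756}{1316875}\right) \left(- \frac{13}{27}\right) = \frac{38795276}{11851875}$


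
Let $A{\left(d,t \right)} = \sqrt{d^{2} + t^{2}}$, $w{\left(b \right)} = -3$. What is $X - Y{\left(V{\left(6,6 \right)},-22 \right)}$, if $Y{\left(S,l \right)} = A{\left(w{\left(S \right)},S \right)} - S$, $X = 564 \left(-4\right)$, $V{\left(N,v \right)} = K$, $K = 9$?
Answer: $-2247 - 3 \sqrt{10} \approx -2256.5$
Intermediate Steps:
$V{\left(N,v \right)} = 9$
$X = -2256$
$Y{\left(S,l \right)} = \sqrt{9 + S^{2}} - S$ ($Y{\left(S,l \right)} = \sqrt{\left(-3\right)^{2} + S^{2}} - S = \sqrt{9 + S^{2}} - S$)
$X - Y{\left(V{\left(6,6 \right)},-22 \right)} = -2256 - \left(\sqrt{9 + 9^{2}} - 9\right) = -2256 - \left(\sqrt{9 + 81} - 9\right) = -2256 - \left(\sqrt{90} - 9\right) = -2256 - \left(3 \sqrt{10} - 9\right) = -2256 - \left(-9 + 3 \sqrt{10}\right) = -2256 + \left(9 - 3 \sqrt{10}\right) = -2247 - 3 \sqrt{10}$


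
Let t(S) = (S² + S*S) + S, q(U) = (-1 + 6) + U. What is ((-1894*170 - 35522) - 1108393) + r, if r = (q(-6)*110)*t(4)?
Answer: -1469855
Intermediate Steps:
q(U) = 5 + U
t(S) = S + 2*S² (t(S) = (S² + S²) + S = 2*S² + S = S + 2*S²)
r = -3960 (r = ((5 - 6)*110)*(4*(1 + 2*4)) = (-1*110)*(4*(1 + 8)) = -440*9 = -110*36 = -3960)
((-1894*170 - 35522) - 1108393) + r = ((-1894*170 - 35522) - 1108393) - 3960 = ((-321980 - 35522) - 1108393) - 3960 = (-357502 - 1108393) - 3960 = -1465895 - 3960 = -1469855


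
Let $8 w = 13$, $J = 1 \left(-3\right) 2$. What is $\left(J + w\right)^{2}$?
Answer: $\frac{1225}{64} \approx 19.141$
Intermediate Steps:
$J = -6$ ($J = \left(-3\right) 2 = -6$)
$w = \frac{13}{8}$ ($w = \frac{1}{8} \cdot 13 = \frac{13}{8} \approx 1.625$)
$\left(J + w\right)^{2} = \left(-6 + \frac{13}{8}\right)^{2} = \left(- \frac{35}{8}\right)^{2} = \frac{1225}{64}$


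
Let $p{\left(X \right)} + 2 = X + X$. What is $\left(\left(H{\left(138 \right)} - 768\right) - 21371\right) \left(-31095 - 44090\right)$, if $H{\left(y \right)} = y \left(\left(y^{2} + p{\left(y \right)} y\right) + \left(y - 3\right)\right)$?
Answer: $-589647309515$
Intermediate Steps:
$p{\left(X \right)} = -2 + 2 X$ ($p{\left(X \right)} = -2 + \left(X + X\right) = -2 + 2 X$)
$H{\left(y \right)} = y \left(-3 + y + y^{2} + y \left(-2 + 2 y\right)\right)$ ($H{\left(y \right)} = y \left(\left(y^{2} + \left(-2 + 2 y\right) y\right) + \left(y - 3\right)\right) = y \left(\left(y^{2} + y \left(-2 + 2 y\right)\right) + \left(y - 3\right)\right) = y \left(\left(y^{2} + y \left(-2 + 2 y\right)\right) + \left(-3 + y\right)\right) = y \left(-3 + y + y^{2} + y \left(-2 + 2 y\right)\right)$)
$\left(\left(H{\left(138 \right)} - 768\right) - 21371\right) \left(-31095 - 44090\right) = \left(\left(138 \left(-3 - 138 + 3 \cdot 138^{2}\right) - 768\right) - 21371\right) \left(-31095 - 44090\right) = \left(\left(138 \left(-3 - 138 + 3 \cdot 19044\right) - 768\right) - 21371\right) \left(-75185\right) = \left(\left(138 \left(-3 - 138 + 57132\right) - 768\right) - 21371\right) \left(-75185\right) = \left(\left(138 \cdot 56991 - 768\right) - 21371\right) \left(-75185\right) = \left(\left(7864758 - 768\right) - 21371\right) \left(-75185\right) = \left(7863990 - 21371\right) \left(-75185\right) = 7842619 \left(-75185\right) = -589647309515$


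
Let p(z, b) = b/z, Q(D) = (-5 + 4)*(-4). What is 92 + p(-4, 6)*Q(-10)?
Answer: 86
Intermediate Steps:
Q(D) = 4 (Q(D) = -1*(-4) = 4)
92 + p(-4, 6)*Q(-10) = 92 + (6/(-4))*4 = 92 + (6*(-¼))*4 = 92 - 3/2*4 = 92 - 6 = 86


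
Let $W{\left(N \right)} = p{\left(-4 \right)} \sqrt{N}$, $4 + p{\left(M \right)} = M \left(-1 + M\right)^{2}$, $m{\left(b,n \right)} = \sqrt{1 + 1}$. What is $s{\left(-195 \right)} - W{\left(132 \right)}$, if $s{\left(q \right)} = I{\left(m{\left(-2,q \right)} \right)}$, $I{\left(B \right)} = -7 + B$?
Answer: $-7 + \sqrt{2} + 208 \sqrt{33} \approx 1189.3$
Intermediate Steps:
$m{\left(b,n \right)} = \sqrt{2}$
$p{\left(M \right)} = -4 + M \left(-1 + M\right)^{2}$
$s{\left(q \right)} = -7 + \sqrt{2}$
$W{\left(N \right)} = - 104 \sqrt{N}$ ($W{\left(N \right)} = \left(-4 - 4 \left(-1 - 4\right)^{2}\right) \sqrt{N} = \left(-4 - 4 \left(-5\right)^{2}\right) \sqrt{N} = \left(-4 - 100\right) \sqrt{N} = - 104 \sqrt{N}$)
$s{\left(-195 \right)} - W{\left(132 \right)} = \left(-7 + \sqrt{2}\right) - - 104 \sqrt{132} = \left(-7 + \sqrt{2}\right) - - 104 \cdot 2 \sqrt{33} = \left(-7 + \sqrt{2}\right) - - 208 \sqrt{33} = \left(-7 + \sqrt{2}\right) + 208 \sqrt{33} = -7 + \sqrt{2} + 208 \sqrt{33}$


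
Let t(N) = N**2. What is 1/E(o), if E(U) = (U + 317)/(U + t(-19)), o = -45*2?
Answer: 271/227 ≈ 1.1938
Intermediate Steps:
o = -90
E(U) = (317 + U)/(361 + U) (E(U) = (U + 317)/(U + (-19)**2) = (317 + U)/(U + 361) = (317 + U)/(361 + U))
1/E(o) = 1/((317 - 90)/(361 - 90)) = 1/(227/271) = 271/227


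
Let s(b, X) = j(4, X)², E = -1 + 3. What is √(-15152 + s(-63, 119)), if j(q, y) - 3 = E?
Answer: I*√15127 ≈ 122.99*I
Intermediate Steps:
E = 2
j(q, y) = 5 (j(q, y) = 3 + 2 = 5)
s(b, X) = 25 (s(b, X) = 5² = 25)
√(-15152 + s(-63, 119)) = √(-15152 + 25) = √(-15127) = I*√15127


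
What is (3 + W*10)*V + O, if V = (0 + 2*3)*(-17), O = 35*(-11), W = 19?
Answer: -20071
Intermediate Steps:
O = -385
V = -102 (V = (0 + 6)*(-17) = 6*(-17) = -102)
(3 + W*10)*V + O = (3 + 19*10)*(-102) - 385 = (3 + 190)*(-102) - 385 = 193*(-102) - 385 = -19686 - 385 = -20071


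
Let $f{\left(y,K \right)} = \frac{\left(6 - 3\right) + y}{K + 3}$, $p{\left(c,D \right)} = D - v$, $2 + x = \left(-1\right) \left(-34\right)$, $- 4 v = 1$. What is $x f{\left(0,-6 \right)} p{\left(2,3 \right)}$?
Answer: $-104$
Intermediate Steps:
$v = - \frac{1}{4}$ ($v = \left(- \frac{1}{4}\right) 1 = - \frac{1}{4} \approx -0.25$)
$x = 32$ ($x = -2 - -34 = -2 + 34 = 32$)
$p{\left(c,D \right)} = \frac{1}{4} + D$ ($p{\left(c,D \right)} = D - - \frac{1}{4} = D + \frac{1}{4} = \frac{1}{4} + D$)
$f{\left(y,K \right)} = \frac{3 + y}{3 + K}$
$x f{\left(0,-6 \right)} p{\left(2,3 \right)} = 32 \frac{3 + 0}{3 - 6} \left(\frac{1}{4} + 3\right) = 32 \frac{1}{-3} \cdot 3 \cdot \frac{13}{4} = 32 \left(\left(- \frac{1}{3}\right) 3\right) \frac{13}{4} = 32 \left(-1\right) \frac{13}{4} = \left(-32\right) \frac{13}{4} = -104$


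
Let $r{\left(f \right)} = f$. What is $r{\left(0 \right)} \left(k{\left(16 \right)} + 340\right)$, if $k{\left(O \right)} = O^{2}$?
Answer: $0$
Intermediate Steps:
$r{\left(0 \right)} \left(k{\left(16 \right)} + 340\right) = 0 \left(16^{2} + 340\right) = 0 \left(256 + 340\right) = 0 \cdot 596 = 0$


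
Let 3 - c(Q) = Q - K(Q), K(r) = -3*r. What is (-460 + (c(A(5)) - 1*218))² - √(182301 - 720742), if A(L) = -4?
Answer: 434281 - I*√538441 ≈ 4.3428e+5 - 733.79*I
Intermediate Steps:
c(Q) = 3 - 4*Q (c(Q) = 3 - (Q - (-3)*Q) = 3 - (Q + 3*Q) = 3 - 4*Q)
(-460 + (c(A(5)) - 1*218))² - √(182301 - 720742) = (-460 + ((3 - 4*(-4)) - 1*218))² - √(182301 - 720742) = (-460 + ((3 + 16) - 218))² - √(-538441) = (-460 + (19 - 218))² - I*√538441 = (-460 - 199)² - I*√538441 = (-659)² - I*√538441 = 434281 - I*√538441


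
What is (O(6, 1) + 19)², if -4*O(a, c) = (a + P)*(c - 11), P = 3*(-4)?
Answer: 16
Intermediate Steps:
P = -12
O(a, c) = -(-12 + a)*(-11 + c)/4 (O(a, c) = -(a - 12)*(c - 11)/4 = -(-12 + a)*(-11 + c)/4)
(O(6, 1) + 19)² = ((-33 + 3*1 + (11/4)*6 - ¼*6*1) + 19)² = ((-33 + 3 + 33/2 - 3/2) + 19)² = (-15 + 19)² = 4² = 16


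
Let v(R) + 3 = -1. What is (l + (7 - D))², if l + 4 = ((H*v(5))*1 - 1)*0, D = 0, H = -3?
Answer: 9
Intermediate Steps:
v(R) = -4 (v(R) = -3 - 1 = -4)
l = -4 (l = -4 + (-3*(-4)*1 - 1)*0 = -4 + (12*1 - 1)*0 = -4 + (12 - 1)*0 = -4 + 11*0 = -4 + 0 = -4)
(l + (7 - D))² = (-4 + (7 - 1*0))² = (-4 + (7 + 0))² = (-4 + 7)² = 3² = 9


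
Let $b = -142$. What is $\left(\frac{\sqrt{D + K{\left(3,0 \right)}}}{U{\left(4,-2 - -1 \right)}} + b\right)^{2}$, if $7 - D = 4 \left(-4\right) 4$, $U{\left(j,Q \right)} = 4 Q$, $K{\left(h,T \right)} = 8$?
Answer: $\frac{\left(568 + \sqrt{79}\right)^{2}}{16} \approx 20800.0$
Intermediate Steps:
$D = 71$ ($D = 7 - 4 \left(-4\right) 4 = 7 - \left(-16\right) 4 = 7 - -64 = 7 + 64 = 71$)
$\left(\frac{\sqrt{D + K{\left(3,0 \right)}}}{U{\left(4,-2 - -1 \right)}} + b\right)^{2} = \left(\frac{\sqrt{71 + 8}}{4 \left(-2 - -1\right)} - 142\right)^{2} = \left(\frac{\sqrt{79}}{4 \left(-2 + 1\right)} - 142\right)^{2} = \left(\frac{\sqrt{79}}{4 \left(-1\right)} - 142\right)^{2} = \left(\frac{\sqrt{79}}{-4} - 142\right)^{2} = \left(\sqrt{79} \left(- \frac{1}{4}\right) - 142\right)^{2} = \left(- \frac{\sqrt{79}}{4} - 142\right)^{2} = \left(-142 - \frac{\sqrt{79}}{4}\right)^{2}$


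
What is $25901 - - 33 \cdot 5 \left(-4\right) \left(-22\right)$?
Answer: $40421$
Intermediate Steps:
$25901 - - 33 \cdot 5 \left(-4\right) \left(-22\right) = 25901 - \left(-33\right) \left(-20\right) \left(-22\right) = 25901 - 660 \left(-22\right) = 25901 - -14520 = 25901 + 14520 = 40421$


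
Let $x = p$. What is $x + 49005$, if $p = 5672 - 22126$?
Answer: $32551$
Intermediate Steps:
$p = -16454$
$x = -16454$
$x + 49005 = -16454 + 49005 = 32551$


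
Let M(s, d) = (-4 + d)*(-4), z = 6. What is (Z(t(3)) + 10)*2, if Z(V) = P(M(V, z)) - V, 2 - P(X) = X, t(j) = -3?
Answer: 46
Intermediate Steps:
M(s, d) = 16 - 4*d
P(X) = 2 - X
Z(V) = 10 - V (Z(V) = (2 - (16 - 4*6)) - V = (2 - (16 - 24)) - V = (2 - 1*(-8)) - V = (2 + 8) - V = 10 - V)
(Z(t(3)) + 10)*2 = ((10 - 1*(-3)) + 10)*2 = ((10 + 3) + 10)*2 = (13 + 10)*2 = 23*2 = 46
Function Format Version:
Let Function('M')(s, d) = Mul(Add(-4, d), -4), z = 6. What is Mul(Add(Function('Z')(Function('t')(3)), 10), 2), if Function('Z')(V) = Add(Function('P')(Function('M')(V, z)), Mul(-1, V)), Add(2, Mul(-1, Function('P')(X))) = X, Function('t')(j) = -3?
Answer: 46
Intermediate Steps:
Function('M')(s, d) = Add(16, Mul(-4, d))
Function('P')(X) = Add(2, Mul(-1, X))
Function('Z')(V) = Add(10, Mul(-1, V)) (Function('Z')(V) = Add(Add(2, Mul(-1, Add(16, Mul(-4, 6)))), Mul(-1, V)) = Add(Add(2, Mul(-1, Add(16, -24))), Mul(-1, V)) = Add(Add(2, Mul(-1, -8)), Mul(-1, V)) = Add(Add(2, 8), Mul(-1, V)) = Add(10, Mul(-1, V)))
Mul(Add(Function('Z')(Function('t')(3)), 10), 2) = Mul(Add(Add(10, Mul(-1, -3)), 10), 2) = Mul(Add(Add(10, 3), 10), 2) = Mul(Add(13, 10), 2) = Mul(23, 2) = 46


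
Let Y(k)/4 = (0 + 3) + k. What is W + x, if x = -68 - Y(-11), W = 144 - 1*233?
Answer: -125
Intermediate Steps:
W = -89 (W = 144 - 233 = -89)
Y(k) = 12 + 4*k (Y(k) = 4*((0 + 3) + k) = 4*(3 + k) = 12 + 4*k)
x = -36 (x = -68 - (12 + 4*(-11)) = -68 - (12 - 44) = -68 - 1*(-32) = -68 + 32 = -36)
W + x = -89 - 36 = -125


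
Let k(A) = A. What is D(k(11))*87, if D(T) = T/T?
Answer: 87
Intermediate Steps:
D(T) = 1
D(k(11))*87 = 1*87 = 87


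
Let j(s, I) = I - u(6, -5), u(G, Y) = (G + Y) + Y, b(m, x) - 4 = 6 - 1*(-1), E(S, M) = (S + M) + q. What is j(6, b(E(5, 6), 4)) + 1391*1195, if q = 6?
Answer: 1662260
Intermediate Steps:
E(S, M) = 6 + M + S (E(S, M) = (S + M) + 6 = (M + S) + 6 = 6 + M + S)
b(m, x) = 11 (b(m, x) = 4 + (6 - 1*(-1)) = 4 + (6 + 1) = 4 + 7 = 11)
u(G, Y) = G + 2*Y
j(s, I) = 4 + I (j(s, I) = I - (6 + 2*(-5)) = I - (6 - 10) = I - 1*(-4) = I + 4 = 4 + I)
j(6, b(E(5, 6), 4)) + 1391*1195 = (4 + 11) + 1391*1195 = 15 + 1662245 = 1662260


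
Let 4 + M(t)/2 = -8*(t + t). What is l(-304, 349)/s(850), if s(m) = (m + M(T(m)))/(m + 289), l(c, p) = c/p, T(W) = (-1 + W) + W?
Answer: 173128/9340287 ≈ 0.018536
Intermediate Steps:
T(W) = -1 + 2*W
M(t) = -8 - 32*t (M(t) = -8 + 2*(-8*(t + t)) = -8 + 2*(-16*t) = -8 - 32*t)
s(m) = (24 - 63*m)/(289 + m) (s(m) = (m + (-8 - 32*(-1 + 2*m)))/(m + 289) = (m + (-8 + (32 - 64*m)))/(289 + m) = (m + (24 - 64*m))/(289 + m) = (24 - 63*m)/(289 + m))
l(-304, 349)/s(850) = (-304/349)/((3*(8 - 21*850)/(289 + 850))) = (-304*1/349)/((3*(8 - 17850)/1139)) = -304/(349*(3*(1/1139)*(-17842))) = -304/(349*(-53526/1139)) = -304/349*(-1139/53526) = 173128/9340287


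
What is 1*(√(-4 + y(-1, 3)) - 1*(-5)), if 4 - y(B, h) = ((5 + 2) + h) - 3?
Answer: 5 + I*√7 ≈ 5.0 + 2.6458*I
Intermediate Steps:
y(B, h) = -h (y(B, h) = 4 - (((5 + 2) + h) - 3) = 4 - ((7 + h) - 3) = 4 - (4 + h) = 4 + (-4 - h) = -h)
1*(√(-4 + y(-1, 3)) - 1*(-5)) = 1*(√(-4 - 1*3) - 1*(-5)) = 1*(√(-4 - 3) + 5) = 1*(√(-7) + 5) = 1*(I*√7 + 5) = 1*(5 + I*√7) = 5 + I*√7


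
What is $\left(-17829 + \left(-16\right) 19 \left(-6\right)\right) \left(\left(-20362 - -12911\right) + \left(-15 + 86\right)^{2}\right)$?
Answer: $38572050$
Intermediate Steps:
$\left(-17829 + \left(-16\right) 19 \left(-6\right)\right) \left(\left(-20362 - -12911\right) + \left(-15 + 86\right)^{2}\right) = \left(-17829 - -1824\right) \left(\left(-20362 + 12911\right) + 71^{2}\right) = \left(-17829 + 1824\right) \left(-7451 + 5041\right) = \left(-16005\right) \left(-2410\right) = 38572050$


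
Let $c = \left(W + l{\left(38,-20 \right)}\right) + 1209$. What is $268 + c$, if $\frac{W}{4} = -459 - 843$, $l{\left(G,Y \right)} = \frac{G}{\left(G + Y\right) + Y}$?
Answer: $-3750$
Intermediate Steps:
$l{\left(G,Y \right)} = \frac{G}{G + 2 Y}$
$W = -5208$ ($W = 4 \left(-459 - 843\right) = 4 \left(-1302\right) = -5208$)
$c = -4018$ ($c = \left(-5208 + \frac{38}{38 + 2 \left(-20\right)}\right) + 1209 = \left(-5208 + \frac{38}{38 - 40}\right) + 1209 = \left(-5208 + \frac{38}{-2}\right) + 1209 = \left(-5208 + 38 \left(- \frac{1}{2}\right)\right) + 1209 = \left(-5208 - 19\right) + 1209 = -5227 + 1209 = -4018$)
$268 + c = 268 - 4018 = -3750$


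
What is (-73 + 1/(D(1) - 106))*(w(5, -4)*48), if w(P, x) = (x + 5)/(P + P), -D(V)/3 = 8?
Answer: -113892/325 ≈ -350.44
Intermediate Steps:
D(V) = -24 (D(V) = -3*8 = -24)
w(P, x) = (5 + x)/(2*P) (w(P, x) = (5 + x)/((2*P)) = (5 + x)*(1/(2*P)) = (5 + x)/(2*P))
(-73 + 1/(D(1) - 106))*(w(5, -4)*48) = (-73 + 1/(-24 - 106))*(((½)*(5 - 4)/5)*48) = (-73 + 1/(-130))*(((½)*(⅕)*1)*48) = (-73 - 1/130)*((⅒)*48) = -9491/130*24/5 = -113892/325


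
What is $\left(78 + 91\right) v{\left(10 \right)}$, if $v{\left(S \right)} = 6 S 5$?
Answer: $50700$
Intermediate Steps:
$v{\left(S \right)} = 30 S$
$\left(78 + 91\right) v{\left(10 \right)} = \left(78 + 91\right) 30 \cdot 10 = 169 \cdot 300 = 50700$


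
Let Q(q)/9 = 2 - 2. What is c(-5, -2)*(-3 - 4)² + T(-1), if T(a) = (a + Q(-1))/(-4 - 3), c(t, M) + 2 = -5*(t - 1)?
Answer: 9605/7 ≈ 1372.1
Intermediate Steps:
Q(q) = 0 (Q(q) = 9*(2 - 2) = 9*0 = 0)
c(t, M) = 3 - 5*t (c(t, M) = -2 - 5*(t - 1) = -2 - 5*(-1 + t) = -2 + (5 - 5*t) = 3 - 5*t)
T(a) = -a/7 (T(a) = (a + 0)/(-4 - 3) = a/(-7) = a*(-⅐) = -a/7)
c(-5, -2)*(-3 - 4)² + T(-1) = (3 - 5*(-5))*(-3 - 4)² - ⅐*(-1) = (3 + 25)*(-7)² + ⅐ = 28*49 + ⅐ = 1372 + ⅐ = 9605/7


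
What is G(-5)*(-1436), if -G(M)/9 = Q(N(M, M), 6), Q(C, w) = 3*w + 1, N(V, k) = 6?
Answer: 245556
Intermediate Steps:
Q(C, w) = 1 + 3*w
G(M) = -171 (G(M) = -9*(1 + 3*6) = -9*(1 + 18) = -9*19 = -171)
G(-5)*(-1436) = -171*(-1436) = 245556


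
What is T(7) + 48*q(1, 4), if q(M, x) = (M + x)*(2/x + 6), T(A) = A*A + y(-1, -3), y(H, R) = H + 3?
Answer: 1611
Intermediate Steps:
y(H, R) = 3 + H
T(A) = 2 + A² (T(A) = A*A + (3 - 1) = A² + 2 = 2 + A²)
q(M, x) = (6 + 2/x)*(M + x) (q(M, x) = (M + x)*(6 + 2/x) = (6 + 2/x)*(M + x))
T(7) + 48*q(1, 4) = (2 + 7²) + 48*(2 + 6*1 + 6*4 + 2*1/4) = (2 + 49) + 48*(2 + 6 + 24 + 2*1*(¼)) = 51 + 48*(2 + 6 + 24 + ½) = 51 + 48*(65/2) = 51 + 1560 = 1611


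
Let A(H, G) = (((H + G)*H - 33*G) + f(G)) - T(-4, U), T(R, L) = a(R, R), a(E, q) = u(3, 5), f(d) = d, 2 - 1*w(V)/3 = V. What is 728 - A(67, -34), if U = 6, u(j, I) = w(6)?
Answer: -2583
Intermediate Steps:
w(V) = 6 - 3*V
u(j, I) = -12 (u(j, I) = 6 - 3*6 = 6 - 18 = -12)
a(E, q) = -12
T(R, L) = -12
A(H, G) = 12 - 32*G + H*(G + H) (A(H, G) = (((H + G)*H - 33*G) + G) - 1*(-12) = (((G + H)*H - 33*G) + G) + 12 = ((H*(G + H) - 33*G) + G) + 12 = ((-33*G + H*(G + H)) + G) + 12 = (-32*G + H*(G + H)) + 12 = 12 - 32*G + H*(G + H))
728 - A(67, -34) = 728 - (12 + 67**2 - 32*(-34) - 34*67) = 728 - (12 + 4489 + 1088 - 2278) = 728 - 1*3311 = 728 - 3311 = -2583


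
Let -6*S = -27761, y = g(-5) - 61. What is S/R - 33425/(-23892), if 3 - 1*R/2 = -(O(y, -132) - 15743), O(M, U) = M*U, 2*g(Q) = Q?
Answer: 63556333/58599112 ≈ 1.0846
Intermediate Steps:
g(Q) = Q/2
y = -127/2 (y = (1/2)*(-5) - 61 = -5/2 - 61 = -127/2 ≈ -63.500)
S = 27761/6 (S = -1/6*(-27761) = 27761/6 ≈ 4626.8)
R = -14716 (R = 6 - (-2)*(-127/2*(-132) - 15743) = 6 - (-2)*(8382 - 15743) = 6 - (-2)*(-7361) = 6 - 2*7361 = 6 - 14722 = -14716)
S/R - 33425/(-23892) = (27761/6)/(-14716) - 33425/(-23892) = (27761/6)*(-1/14716) - 33425*(-1/23892) = -27761/88296 + 33425/23892 = 63556333/58599112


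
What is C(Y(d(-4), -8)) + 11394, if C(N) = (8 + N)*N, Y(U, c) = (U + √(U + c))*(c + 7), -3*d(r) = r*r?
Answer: 103066/9 - 112*I*√30/9 ≈ 11452.0 - 68.161*I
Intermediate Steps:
d(r) = -r²/3 (d(r) = -r*r/3 = -r²/3)
Y(U, c) = (7 + c)*(U + √(U + c)) (Y(U, c) = (U + √(U + c))*(7 + c) = (7 + c)*(U + √(U + c)))
C(N) = N*(8 + N)
C(Y(d(-4), -8)) + 11394 = (7*(-⅓*(-4)²) + 7*√(-⅓*(-4)² - 8) - ⅓*(-4)²*(-8) - 8*√(-⅓*(-4)² - 8))*(8 + (7*(-⅓*(-4)²) + 7*√(-⅓*(-4)² - 8) - ⅓*(-4)²*(-8) - 8*√(-⅓*(-4)² - 8))) + 11394 = (7*(-⅓*16) + 7*√(-⅓*16 - 8) - ⅓*16*(-8) - 8*√(-⅓*16 - 8))*(8 + (7*(-⅓*16) + 7*√(-⅓*16 - 8) - ⅓*16*(-8) - 8*√(-⅓*16 - 8))) + 11394 = (7*(-16/3) + 7*√(-16/3 - 8) - 16/3*(-8) - 8*√(-16/3 - 8))*(8 + (7*(-16/3) + 7*√(-16/3 - 8) - 16/3*(-8) - 8*√(-16/3 - 8))) + 11394 = (-112/3 + 7*√(-40/3) + 128/3 - 16*I*√30/3)*(8 + (-112/3 + 7*√(-40/3) + 128/3 - 16*I*√30/3)) + 11394 = (-112/3 + 7*(2*I*√30/3) + 128/3 - 16*I*√30/3)*(8 + (-112/3 + 7*(2*I*√30/3) + 128/3 - 16*I*√30/3)) + 11394 = (-112/3 + 14*I*√30/3 + 128/3 - 16*I*√30/3)*(8 + (-112/3 + 14*I*√30/3 + 128/3 - 16*I*√30/3)) + 11394 = (16/3 - 2*I*√30/3)*(8 + (16/3 - 2*I*√30/3)) + 11394 = (16/3 - 2*I*√30/3)*(40/3 - 2*I*√30/3) + 11394 = 11394 + (16/3 - 2*I*√30/3)*(40/3 - 2*I*√30/3)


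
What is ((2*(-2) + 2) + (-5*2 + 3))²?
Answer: 81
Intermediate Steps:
((2*(-2) + 2) + (-5*2 + 3))² = ((-4 + 2) + (-10 + 3))² = (-2 - 7)² = (-9)² = 81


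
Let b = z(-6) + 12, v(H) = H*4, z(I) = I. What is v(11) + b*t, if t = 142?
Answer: 896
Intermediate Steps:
v(H) = 4*H
b = 6 (b = -6 + 12 = 6)
v(11) + b*t = 4*11 + 6*142 = 44 + 852 = 896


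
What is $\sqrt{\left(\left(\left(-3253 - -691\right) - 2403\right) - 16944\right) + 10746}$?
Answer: $61 i \sqrt{3} \approx 105.66 i$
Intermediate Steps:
$\sqrt{\left(\left(\left(-3253 - -691\right) - 2403\right) - 16944\right) + 10746} = \sqrt{\left(\left(\left(-3253 + 691\right) - 2403\right) - 16944\right) + 10746} = \sqrt{\left(\left(-2562 - 2403\right) - 16944\right) + 10746} = \sqrt{\left(-4965 - 16944\right) + 10746} = \sqrt{-21909 + 10746} = \sqrt{-11163} = 61 i \sqrt{3}$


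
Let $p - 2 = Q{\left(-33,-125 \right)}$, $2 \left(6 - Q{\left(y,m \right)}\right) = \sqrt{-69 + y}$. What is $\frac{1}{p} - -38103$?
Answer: $\frac{6820453}{179} + \frac{i \sqrt{102}}{179} \approx 38103.0 + 0.056422 i$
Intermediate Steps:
$Q{\left(y,m \right)} = 6 - \frac{\sqrt{-69 + y}}{2}$
$p = 8 - \frac{i \sqrt{102}}{2}$ ($p = 2 + \left(6 - \frac{\sqrt{-69 - 33}}{2}\right) = 2 + \left(6 - \frac{\sqrt{-102}}{2}\right) = 2 + \left(6 - \frac{i \sqrt{102}}{2}\right) = 8 - \frac{i \sqrt{102}}{2} \approx 8.0 - 5.0498 i$)
$\frac{1}{p} - -38103 = \frac{1}{8 - \frac{i \sqrt{102}}{2}} - -38103 = \frac{1}{8 - \frac{i \sqrt{102}}{2}} + 38103 = 38103 + \frac{1}{8 - \frac{i \sqrt{102}}{2}}$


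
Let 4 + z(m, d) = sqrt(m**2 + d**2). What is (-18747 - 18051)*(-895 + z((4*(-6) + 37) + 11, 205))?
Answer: 33081402 - 36798*sqrt(42601) ≈ 2.5486e+7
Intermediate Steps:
z(m, d) = -4 + sqrt(d**2 + m**2) (z(m, d) = -4 + sqrt(m**2 + d**2) = -4 + sqrt(d**2 + m**2))
(-18747 - 18051)*(-895 + z((4*(-6) + 37) + 11, 205)) = (-18747 - 18051)*(-895 + (-4 + sqrt(205**2 + ((4*(-6) + 37) + 11)**2))) = -36798*(-895 + (-4 + sqrt(42025 + ((-24 + 37) + 11)**2))) = -36798*(-895 + (-4 + sqrt(42025 + (13 + 11)**2))) = -36798*(-895 + (-4 + sqrt(42025 + 24**2))) = -36798*(-895 + (-4 + sqrt(42025 + 576))) = -36798*(-895 + (-4 + sqrt(42601))) = -36798*(-899 + sqrt(42601)) = 33081402 - 36798*sqrt(42601)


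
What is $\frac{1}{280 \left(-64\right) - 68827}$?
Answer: $- \frac{1}{86747} \approx -1.1528 \cdot 10^{-5}$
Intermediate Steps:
$\frac{1}{280 \left(-64\right) - 68827} = \frac{1}{-17920 - 68827} = \frac{1}{-86747} = - \frac{1}{86747}$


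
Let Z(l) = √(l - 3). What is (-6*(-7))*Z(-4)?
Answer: 42*I*√7 ≈ 111.12*I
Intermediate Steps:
Z(l) = √(-3 + l)
(-6*(-7))*Z(-4) = (-6*(-7))*√(-3 - 4) = 42*√(-7) = 42*(I*√7) = 42*I*√7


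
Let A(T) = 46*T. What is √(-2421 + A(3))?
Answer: I*√2283 ≈ 47.781*I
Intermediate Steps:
√(-2421 + A(3)) = √(-2421 + 46*3) = √(-2421 + 138) = √(-2283) = I*√2283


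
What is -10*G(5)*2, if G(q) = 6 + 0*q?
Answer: -120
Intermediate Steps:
G(q) = 6 (G(q) = 6 + 0 = 6)
-10*G(5)*2 = -10*6*2 = -60*2 = -120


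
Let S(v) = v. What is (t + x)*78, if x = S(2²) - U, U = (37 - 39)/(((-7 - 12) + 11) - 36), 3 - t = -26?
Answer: 28275/11 ≈ 2570.5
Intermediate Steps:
t = 29 (t = 3 - 1*(-26) = 3 + 26 = 29)
U = 1/22 (U = -2/((-19 + 11) - 36) = -2/(-8 - 36) = -2/(-44) = -2*(-1/44) = 1/22 ≈ 0.045455)
x = 87/22 (x = 2² - 1*1/22 = 4 - 1/22 = 87/22 ≈ 3.9545)
(t + x)*78 = (29 + 87/22)*78 = (725/22)*78 = 28275/11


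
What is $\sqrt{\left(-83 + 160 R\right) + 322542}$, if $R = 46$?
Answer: $7 \sqrt{6731} \approx 574.3$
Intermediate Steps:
$\sqrt{\left(-83 + 160 R\right) + 322542} = \sqrt{\left(-83 + 160 \cdot 46\right) + 322542} = \sqrt{\left(-83 + 7360\right) + 322542} = \sqrt{7277 + 322542} = \sqrt{329819} = 7 \sqrt{6731}$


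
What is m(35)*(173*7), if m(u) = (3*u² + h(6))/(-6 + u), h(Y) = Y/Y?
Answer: 4451636/29 ≈ 1.5350e+5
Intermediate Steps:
h(Y) = 1
m(u) = (1 + 3*u²)/(-6 + u) (m(u) = (3*u² + 1)/(-6 + u) = (1 + 3*u²)/(-6 + u))
m(35)*(173*7) = ((1 + 3*35²)/(-6 + 35))*(173*7) = ((1 + 3*1225)/29)*1211 = ((1 + 3675)/29)*1211 = ((1/29)*3676)*1211 = (3676/29)*1211 = 4451636/29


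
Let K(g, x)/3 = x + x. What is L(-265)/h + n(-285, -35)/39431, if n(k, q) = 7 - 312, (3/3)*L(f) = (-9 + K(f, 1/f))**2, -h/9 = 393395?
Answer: -8451026907954/1089327267755125 ≈ -0.0077580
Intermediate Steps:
h = -3540555 (h = -9*393395 = -3540555)
K(g, x) = 6*x (K(g, x) = 3*(x + x) = 3*(2*x) = 6*x)
L(f) = (-9 + 6/f)**2
n(k, q) = -305
L(-265)/h + n(-285, -35)/39431 = (9 - 6/(-265))**2/(-3540555) - 305/39431 = (9 - 6*(-1/265))**2*(-1/3540555) - 305*1/39431 = (9 + 6/265)**2*(-1/3540555) - 305/39431 = (2391/265)**2*(-1/3540555) - 305/39431 = (5716881/70225)*(-1/3540555) - 305/39431 = -635209/27626163875 - 305/39431 = -8451026907954/1089327267755125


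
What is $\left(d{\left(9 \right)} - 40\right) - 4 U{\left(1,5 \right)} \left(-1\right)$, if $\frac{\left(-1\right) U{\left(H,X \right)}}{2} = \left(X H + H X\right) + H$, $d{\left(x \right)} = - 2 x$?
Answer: $5104$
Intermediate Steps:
$U{\left(H,X \right)} = - 2 H - 4 H X$ ($U{\left(H,X \right)} = - 2 \left(\left(X H + H X\right) + H\right) = - 2 \left(\left(H X + H X\right) + H\right) = - 2 \left(2 H X + H\right) = - 2 \left(H + 2 H X\right) = - 2 H - 4 H X$)
$\left(d{\left(9 \right)} - 40\right) - 4 U{\left(1,5 \right)} \left(-1\right) = \left(\left(-2\right) 9 - 40\right) - 4 \left(\left(-2\right) 1 \left(1 + 2 \cdot 5\right)\right) \left(-1\right) = \left(-18 - 40\right) - 4 \left(\left(-2\right) 1 \left(1 + 10\right)\right) \left(-1\right) = - 58 - 4 \left(\left(-2\right) 1 \cdot 11\right) \left(-1\right) = - 58 \left(-4\right) \left(-22\right) \left(-1\right) = - 58 \cdot 88 \left(-1\right) = \left(-58\right) \left(-88\right) = 5104$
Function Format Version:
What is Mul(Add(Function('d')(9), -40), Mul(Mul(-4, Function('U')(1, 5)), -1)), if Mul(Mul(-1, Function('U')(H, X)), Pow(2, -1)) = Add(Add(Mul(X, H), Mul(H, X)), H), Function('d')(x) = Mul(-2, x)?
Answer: 5104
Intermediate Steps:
Function('U')(H, X) = Add(Mul(-2, H), Mul(-4, H, X)) (Function('U')(H, X) = Mul(-2, Add(Add(Mul(X, H), Mul(H, X)), H)) = Mul(-2, Add(Add(Mul(H, X), Mul(H, X)), H)) = Mul(-2, Add(Mul(2, H, X), H)) = Mul(-2, Add(H, Mul(2, H, X))) = Add(Mul(-2, H), Mul(-4, H, X)))
Mul(Add(Function('d')(9), -40), Mul(Mul(-4, Function('U')(1, 5)), -1)) = Mul(Add(Mul(-2, 9), -40), Mul(Mul(-4, Mul(-2, 1, Add(1, Mul(2, 5)))), -1)) = Mul(Add(-18, -40), Mul(Mul(-4, Mul(-2, 1, Add(1, 10))), -1)) = Mul(-58, Mul(Mul(-4, Mul(-2, 1, 11)), -1)) = Mul(-58, Mul(Mul(-4, -22), -1)) = Mul(-58, Mul(88, -1)) = Mul(-58, -88) = 5104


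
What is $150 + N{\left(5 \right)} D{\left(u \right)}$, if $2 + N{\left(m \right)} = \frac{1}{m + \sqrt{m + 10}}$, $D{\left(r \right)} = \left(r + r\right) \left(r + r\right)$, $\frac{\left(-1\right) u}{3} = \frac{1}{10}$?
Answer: $\frac{7473}{50} - \frac{9 \sqrt{15}}{250} \approx 149.32$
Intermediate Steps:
$u = - \frac{3}{10} \approx -0.3$
$D{\left(r \right)} = 4 r^{2}$ ($D{\left(r \right)} = 2 r 2 r = 4 r^{2}$)
$N{\left(m \right)} = -2 + \frac{1}{m + \sqrt{10 + m}}$ ($N{\left(m \right)} = -2 + \frac{1}{m + \sqrt{m + 10}} = -2 + \frac{1}{m + \sqrt{10 + m}}$)
$150 + N{\left(5 \right)} D{\left(u \right)} = 150 + \frac{1 - 10 - 2 \sqrt{10 + 5}}{5 + \sqrt{10 + 5}} \cdot 4 \left(- \frac{3}{10}\right)^{2} = 150 + \frac{1 - 10 - 2 \sqrt{15}}{5 + \sqrt{15}} \cdot 4 \cdot \frac{9}{100} = 150 + \frac{-9 - 2 \sqrt{15}}{5 + \sqrt{15}} \cdot \frac{9}{25} = 150 + \frac{9 \left(-9 - 2 \sqrt{15}\right)}{25 \left(5 + \sqrt{15}\right)}$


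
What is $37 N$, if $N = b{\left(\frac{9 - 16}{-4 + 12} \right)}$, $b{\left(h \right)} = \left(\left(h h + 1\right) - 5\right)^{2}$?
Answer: $\frac{1585413}{4096} \approx 387.06$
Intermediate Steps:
$b{\left(h \right)} = \left(-4 + h^{2}\right)^{2}$ ($b{\left(h \right)} = \left(\left(h^{2} + 1\right) - 5\right)^{2} = \left(\left(1 + h^{2}\right) - 5\right)^{2} = \left(-4 + h^{2}\right)^{2}$)
$N = \frac{42849}{4096}$ ($N = \left(-4 + \left(\frac{9 - 16}{-4 + 12}\right)^{2}\right)^{2} = \left(-4 + \left(- \frac{7}{8}\right)^{2}\right)^{2} = \left(-4 + \frac{49}{64}\right)^{2} = \left(- \frac{207}{64}\right)^{2} = \frac{42849}{4096} \approx 10.461$)
$37 N = 37 \cdot \frac{42849}{4096} = \frac{1585413}{4096}$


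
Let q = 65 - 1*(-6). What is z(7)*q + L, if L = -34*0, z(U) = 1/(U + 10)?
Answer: 71/17 ≈ 4.1765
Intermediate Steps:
z(U) = 1/(10 + U)
L = 0
q = 71 (q = 65 + 6 = 71)
z(7)*q + L = 71/(10 + 7) + 0 = 71/17 + 0 = 71/17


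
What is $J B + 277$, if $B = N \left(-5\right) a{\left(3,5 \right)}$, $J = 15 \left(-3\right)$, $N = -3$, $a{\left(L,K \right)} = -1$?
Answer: $952$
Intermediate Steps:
$J = -45$
$B = -15$ ($B = \left(-3\right) \left(-5\right) \left(-1\right) = 15 \left(-1\right) = -15$)
$J B + 277 = \left(-45\right) \left(-15\right) + 277 = 675 + 277 = 952$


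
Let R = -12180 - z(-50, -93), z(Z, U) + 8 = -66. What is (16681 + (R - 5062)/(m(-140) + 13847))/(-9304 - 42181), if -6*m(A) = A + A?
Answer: -695229257/2145946285 ≈ -0.32397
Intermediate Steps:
z(Z, U) = -74 (z(Z, U) = -8 - 66 = -74)
R = -12106 (R = -12180 - 1*(-74) = -12180 + 74 = -12106)
m(A) = -A/3 (m(A) = -(A + A)/6 = -A/3)
(16681 + (R - 5062)/(m(-140) + 13847))/(-9304 - 42181) = (16681 + (-12106 - 5062)/(-⅓*(-140) + 13847))/(-9304 - 42181) = (16681 - 17168/(140/3 + 13847))/(-51485) = (16681 - 17168/41681/3)*(-1/51485) = (16681 - 17168*3/41681)*(-1/51485) = (16681 - 51504/41681)*(-1/51485) = (695229257/41681)*(-1/51485) = -695229257/2145946285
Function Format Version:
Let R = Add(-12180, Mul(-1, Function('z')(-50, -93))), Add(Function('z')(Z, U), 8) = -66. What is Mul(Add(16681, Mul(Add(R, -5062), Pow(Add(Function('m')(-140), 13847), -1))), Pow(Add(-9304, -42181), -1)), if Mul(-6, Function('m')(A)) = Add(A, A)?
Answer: Rational(-695229257, 2145946285) ≈ -0.32397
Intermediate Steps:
Function('z')(Z, U) = -74 (Function('z')(Z, U) = Add(-8, -66) = -74)
R = -12106 (R = Add(-12180, Mul(-1, -74)) = Add(-12180, 74) = -12106)
Function('m')(A) = Mul(Rational(-1, 3), A) (Function('m')(A) = Mul(Rational(-1, 6), Add(A, A)) = Mul(Rational(-1, 6), Mul(2, A)) = Mul(Rational(-1, 3), A))
Mul(Add(16681, Mul(Add(R, -5062), Pow(Add(Function('m')(-140), 13847), -1))), Pow(Add(-9304, -42181), -1)) = Mul(Add(16681, Mul(Add(-12106, -5062), Pow(Add(Mul(Rational(-1, 3), -140), 13847), -1))), Pow(Add(-9304, -42181), -1)) = Mul(Add(16681, Mul(-17168, Pow(Add(Rational(140, 3), 13847), -1))), Pow(-51485, -1)) = Mul(Add(16681, Mul(-17168, Pow(Rational(41681, 3), -1))), Rational(-1, 51485)) = Mul(Add(16681, Mul(-17168, Rational(3, 41681))), Rational(-1, 51485)) = Mul(Add(16681, Rational(-51504, 41681)), Rational(-1, 51485)) = Mul(Rational(695229257, 41681), Rational(-1, 51485)) = Rational(-695229257, 2145946285)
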